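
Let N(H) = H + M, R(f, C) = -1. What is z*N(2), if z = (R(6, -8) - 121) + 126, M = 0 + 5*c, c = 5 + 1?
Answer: 128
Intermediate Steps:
c = 6
M = 30 (M = 0 + 5*6 = 0 + 30 = 30)
z = 4 (z = (-1 - 121) + 126 = -122 + 126 = 4)
N(H) = 30 + H (N(H) = H + 30 = 30 + H)
z*N(2) = 4*(30 + 2) = 4*32 = 128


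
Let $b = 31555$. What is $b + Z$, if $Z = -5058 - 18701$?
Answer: $7796$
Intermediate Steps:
$Z = -23759$
$b + Z = 31555 - 23759 = 7796$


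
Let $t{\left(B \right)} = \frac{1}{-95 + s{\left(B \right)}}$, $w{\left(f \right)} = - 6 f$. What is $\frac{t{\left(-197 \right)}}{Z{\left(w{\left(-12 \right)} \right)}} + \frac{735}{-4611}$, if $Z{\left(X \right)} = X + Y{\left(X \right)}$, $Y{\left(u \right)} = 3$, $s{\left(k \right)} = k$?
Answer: $- \frac{5367037}{33660300} \approx -0.15945$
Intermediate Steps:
$t{\left(B \right)} = \frac{1}{-95 + B}$
$Z{\left(X \right)} = 3 + X$ ($Z{\left(X \right)} = X + 3 = 3 + X$)
$\frac{t{\left(-197 \right)}}{Z{\left(w{\left(-12 \right)} \right)}} + \frac{735}{-4611} = \frac{1}{\left(-95 - 197\right) \left(3 - -72\right)} + \frac{735}{-4611} = \frac{1}{\left(-292\right) \left(3 + 72\right)} + 735 \left(- \frac{1}{4611}\right) = - \frac{1}{292 \cdot 75} - \frac{245}{1537} = \left(- \frac{1}{292}\right) \frac{1}{75} - \frac{245}{1537} = - \frac{1}{21900} - \frac{245}{1537} = - \frac{5367037}{33660300}$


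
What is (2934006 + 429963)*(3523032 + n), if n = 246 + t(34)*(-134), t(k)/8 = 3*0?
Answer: 11852197970382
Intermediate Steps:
t(k) = 0 (t(k) = 8*(3*0) = 8*0 = 0)
n = 246 (n = 246 + 0*(-134) = 246 + 0 = 246)
(2934006 + 429963)*(3523032 + n) = (2934006 + 429963)*(3523032 + 246) = 3363969*3523278 = 11852197970382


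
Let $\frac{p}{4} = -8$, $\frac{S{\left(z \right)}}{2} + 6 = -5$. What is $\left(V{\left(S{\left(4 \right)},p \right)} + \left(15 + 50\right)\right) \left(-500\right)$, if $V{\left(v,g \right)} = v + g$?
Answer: $-5500$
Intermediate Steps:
$S{\left(z \right)} = -22$ ($S{\left(z \right)} = -12 + 2 \left(-5\right) = -12 - 10 = -22$)
$p = -32$ ($p = 4 \left(-8\right) = -32$)
$V{\left(v,g \right)} = g + v$
$\left(V{\left(S{\left(4 \right)},p \right)} + \left(15 + 50\right)\right) \left(-500\right) = \left(\left(-32 - 22\right) + \left(15 + 50\right)\right) \left(-500\right) = \left(-54 + 65\right) \left(-500\right) = 11 \left(-500\right) = -5500$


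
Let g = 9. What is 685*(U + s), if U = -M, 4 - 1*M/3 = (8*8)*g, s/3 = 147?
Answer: 1477545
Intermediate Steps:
s = 441 (s = 3*147 = 441)
M = -1716 (M = 12 - 3*8*8*9 = 12 - 192*9 = 12 - 3*576 = 12 - 1728 = -1716)
U = 1716 (U = -1*(-1716) = 1716)
685*(U + s) = 685*(1716 + 441) = 685*2157 = 1477545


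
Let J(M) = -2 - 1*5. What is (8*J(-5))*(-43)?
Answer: 2408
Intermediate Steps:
J(M) = -7 (J(M) = -2 - 5 = -7)
(8*J(-5))*(-43) = (8*(-7))*(-43) = -56*(-43) = 2408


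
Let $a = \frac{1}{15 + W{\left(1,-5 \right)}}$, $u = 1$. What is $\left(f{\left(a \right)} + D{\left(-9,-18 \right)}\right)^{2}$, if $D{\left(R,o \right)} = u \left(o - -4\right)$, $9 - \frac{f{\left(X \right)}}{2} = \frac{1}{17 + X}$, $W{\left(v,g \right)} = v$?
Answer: $\frac{1123600}{74529} \approx 15.076$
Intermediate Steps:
$a = \frac{1}{16}$ ($a = \frac{1}{15 + 1} = \frac{1}{16} \approx 0.0625$)
$f{\left(X \right)} = 18 - \frac{2}{17 + X}$
$D{\left(R,o \right)} = 4 + o$ ($D{\left(R,o \right)} = 1 \left(o - -4\right) = 1 \left(o + 4\right) = 1 \left(4 + o\right) = 4 + o$)
$\left(f{\left(a \right)} + D{\left(-9,-18 \right)}\right)^{2} = \left(\frac{2 \left(152 + 9 \cdot \frac{1}{16}\right)}{17 + \frac{1}{16}} + \left(4 - 18\right)\right)^{2} = \left(\frac{2 \left(152 + \frac{9}{16}\right)}{\frac{273}{16}} - 14\right)^{2} = \left(2 \cdot \frac{16}{273} \cdot \frac{2441}{16} - 14\right)^{2} = \left(\frac{4882}{273} - 14\right)^{2} = \left(\frac{1060}{273}\right)^{2} = \frac{1123600}{74529}$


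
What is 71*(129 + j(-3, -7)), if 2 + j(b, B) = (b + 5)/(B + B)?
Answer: 63048/7 ≈ 9006.9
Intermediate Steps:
j(b, B) = -2 + (5 + b)/(2*B) (j(b, B) = -2 + (b + 5)/(B + B) = -2 + (5 + b)/((2*B)) = -2 + (5 + b)*(1/(2*B)) = -2 + (5 + b)/(2*B))
71*(129 + j(-3, -7)) = 71*(129 + (½)*(5 - 3 - 4*(-7))/(-7)) = 71*(129 + (½)*(-⅐)*(5 - 3 + 28)) = 71*(129 + (½)*(-⅐)*30) = 71*(129 - 15/7) = 71*(888/7) = 63048/7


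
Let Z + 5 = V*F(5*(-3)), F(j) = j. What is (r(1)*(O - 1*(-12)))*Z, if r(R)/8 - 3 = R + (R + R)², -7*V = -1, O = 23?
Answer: -16000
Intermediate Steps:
V = ⅐ (V = -⅐*(-1) = ⅐ ≈ 0.14286)
Z = -50/7 (Z = -5 + (5*(-3))/7 = -5 + (⅐)*(-15) = -5 - 15/7 = -50/7 ≈ -7.1429)
r(R) = 24 + 8*R + 32*R² (r(R) = 24 + 8*(R + (R + R)²) = 24 + 8*(R + (2*R)²) = 24 + 8*(R + 4*R²) = 24 + (8*R + 32*R²) = 24 + 8*R + 32*R²)
(r(1)*(O - 1*(-12)))*Z = ((24 + 8*1 + 32*1²)*(23 - 1*(-12)))*(-50/7) = ((24 + 8 + 32*1)*(23 + 12))*(-50/7) = ((24 + 8 + 32)*35)*(-50/7) = (64*35)*(-50/7) = 2240*(-50/7) = -16000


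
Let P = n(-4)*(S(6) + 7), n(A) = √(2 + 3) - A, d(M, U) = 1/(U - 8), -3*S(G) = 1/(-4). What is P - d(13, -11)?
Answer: 1618/57 + 85*√5/12 ≈ 44.225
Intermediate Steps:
S(G) = 1/12 (S(G) = -⅓/(-4) = -⅓*(-¼) = 1/12)
d(M, U) = 1/(-8 + U)
n(A) = √5 - A
P = 85/3 + 85*√5/12 (P = (√5 - 1*(-4))*(1/12 + 7) = (√5 + 4)*(85/12) = (4 + √5)*(85/12) = 85/3 + 85*√5/12 ≈ 44.172)
P - d(13, -11) = (85/3 + 85*√5/12) - 1/(-8 - 11) = (85/3 + 85*√5/12) - 1/(-19) = (85/3 + 85*√5/12) - 1*(-1/19) = (85/3 + 85*√5/12) + 1/19 = 1618/57 + 85*√5/12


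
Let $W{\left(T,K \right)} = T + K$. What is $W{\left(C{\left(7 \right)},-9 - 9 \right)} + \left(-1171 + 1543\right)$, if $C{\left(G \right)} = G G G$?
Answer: $697$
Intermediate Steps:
$C{\left(G \right)} = G^{3}$ ($C{\left(G \right)} = G^{2} G = G^{3}$)
$W{\left(T,K \right)} = K + T$
$W{\left(C{\left(7 \right)},-9 - 9 \right)} + \left(-1171 + 1543\right) = \left(\left(-9 - 9\right) + 7^{3}\right) + \left(-1171 + 1543\right) = \left(\left(-9 - 9\right) + 343\right) + 372 = \left(-18 + 343\right) + 372 = 325 + 372 = 697$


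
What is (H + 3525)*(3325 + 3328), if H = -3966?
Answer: -2933973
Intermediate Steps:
(H + 3525)*(3325 + 3328) = (-3966 + 3525)*(3325 + 3328) = -441*6653 = -2933973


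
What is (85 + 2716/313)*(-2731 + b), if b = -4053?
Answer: -198913664/313 ≈ -6.3551e+5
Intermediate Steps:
(85 + 2716/313)*(-2731 + b) = (85 + 2716/313)*(-2731 - 4053) = (85 + 2716*(1/313))*(-6784) = (85 + 2716/313)*(-6784) = (29321/313)*(-6784) = -198913664/313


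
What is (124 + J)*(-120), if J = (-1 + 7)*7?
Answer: -19920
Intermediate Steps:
J = 42 (J = 6*7 = 42)
(124 + J)*(-120) = (124 + 42)*(-120) = 166*(-120) = -19920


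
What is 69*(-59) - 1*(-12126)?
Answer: 8055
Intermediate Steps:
69*(-59) - 1*(-12126) = -4071 + 12126 = 8055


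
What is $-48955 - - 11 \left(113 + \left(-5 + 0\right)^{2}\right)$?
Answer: $-47437$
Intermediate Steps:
$-48955 - - 11 \left(113 + \left(-5 + 0\right)^{2}\right) = -48955 - - 11 \left(113 + \left(-5\right)^{2}\right) = -48955 - - 11 \left(113 + 25\right) = -48955 - \left(-11\right) 138 = -48955 - -1518 = -48955 + 1518 = -47437$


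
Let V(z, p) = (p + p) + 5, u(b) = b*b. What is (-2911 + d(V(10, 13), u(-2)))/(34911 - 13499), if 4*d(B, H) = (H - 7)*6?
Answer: -5831/42824 ≈ -0.13616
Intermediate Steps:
u(b) = b**2
V(z, p) = 5 + 2*p (V(z, p) = 2*p + 5 = 5 + 2*p)
d(B, H) = -21/2 + 3*H/2 (d(B, H) = ((H - 7)*6)/4 = ((-7 + H)*6)/4 = (-42 + 6*H)/4 = -21/2 + 3*H/2)
(-2911 + d(V(10, 13), u(-2)))/(34911 - 13499) = (-2911 + (-21/2 + (3/2)*(-2)**2))/(34911 - 13499) = (-2911 + (-21/2 + (3/2)*4))/21412 = (-2911 + (-21/2 + 6))*(1/21412) = (-2911 - 9/2)*(1/21412) = -5831/2*1/21412 = -5831/42824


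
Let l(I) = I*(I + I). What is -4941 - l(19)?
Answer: -5663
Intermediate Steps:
l(I) = 2*I**2 (l(I) = I*(2*I) = 2*I**2)
-4941 - l(19) = -4941 - 2*19**2 = -4941 - 2*361 = -4941 - 1*722 = -4941 - 722 = -5663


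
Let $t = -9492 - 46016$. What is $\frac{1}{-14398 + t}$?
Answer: $- \frac{1}{69906} \approx -1.4305 \cdot 10^{-5}$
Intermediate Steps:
$t = -55508$
$\frac{1}{-14398 + t} = \frac{1}{-14398 - 55508} = \frac{1}{-69906} = - \frac{1}{69906}$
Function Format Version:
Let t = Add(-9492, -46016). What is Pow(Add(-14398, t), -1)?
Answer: Rational(-1, 69906) ≈ -1.4305e-5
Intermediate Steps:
t = -55508
Pow(Add(-14398, t), -1) = Pow(Add(-14398, -55508), -1) = Pow(-69906, -1) = Rational(-1, 69906)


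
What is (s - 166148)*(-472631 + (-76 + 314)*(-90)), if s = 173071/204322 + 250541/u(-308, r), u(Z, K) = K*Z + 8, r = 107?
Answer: 276311369371916261941/3366000628 ≈ 8.2089e+10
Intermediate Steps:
u(Z, K) = 8 + K*Z
s = -22744347447/3366000628 (s = 173071/204322 + 250541/(8 + 107*(-308)) = 173071*(1/204322) + 250541/(8 - 32956) = 173071/204322 + 250541/(-32948) = 173071/204322 + 250541*(-1/32948) = 173071/204322 - 250541/32948 = -22744347447/3366000628 ≈ -6.7571)
(s - 166148)*(-472631 + (-76 + 314)*(-90)) = (-22744347447/3366000628 - 166148)*(-472631 + (-76 + 314)*(-90)) = -559277016688391*(-472631 + 238*(-90))/3366000628 = -559277016688391*(-472631 - 21420)/3366000628 = -559277016688391/3366000628*(-494051) = 276311369371916261941/3366000628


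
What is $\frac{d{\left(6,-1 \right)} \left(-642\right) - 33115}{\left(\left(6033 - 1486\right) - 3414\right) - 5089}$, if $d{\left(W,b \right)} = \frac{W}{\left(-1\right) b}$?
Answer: $\frac{36967}{3956} \approx 9.3445$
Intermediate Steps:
$d{\left(W,b \right)} = - \frac{W}{b}$ ($d{\left(W,b \right)} = W \left(- \frac{1}{b}\right) = - \frac{W}{b}$)
$\frac{d{\left(6,-1 \right)} \left(-642\right) - 33115}{\left(\left(6033 - 1486\right) - 3414\right) - 5089} = \frac{\left(-1\right) 6 \frac{1}{-1} \left(-642\right) - 33115}{\left(\left(6033 - 1486\right) - 3414\right) - 5089} = \frac{\left(-1\right) 6 \left(-1\right) \left(-642\right) - 33115}{\left(4547 - 3414\right) - 5089} = \frac{6 \left(-642\right) - 33115}{1133 - 5089} = \frac{-3852 - 33115}{-3956} = \left(-36967\right) \left(- \frac{1}{3956}\right) = \frac{36967}{3956}$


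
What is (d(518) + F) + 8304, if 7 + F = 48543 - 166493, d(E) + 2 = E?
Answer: -109137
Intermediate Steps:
d(E) = -2 + E
F = -117957 (F = -7 + (48543 - 166493) = -7 - 117950 = -117957)
(d(518) + F) + 8304 = ((-2 + 518) - 117957) + 8304 = (516 - 117957) + 8304 = -117441 + 8304 = -109137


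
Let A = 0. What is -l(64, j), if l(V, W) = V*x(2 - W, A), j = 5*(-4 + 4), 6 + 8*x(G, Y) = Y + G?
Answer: 32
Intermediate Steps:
x(G, Y) = -¾ + G/8 + Y/8 (x(G, Y) = -¾ + (Y + G)/8 = -¾ + (G + Y)/8 = -¾ + (G/8 + Y/8) = -¾ + G/8 + Y/8)
j = 0 (j = 5*0 = 0)
l(V, W) = V*(-½ - W/8) (l(V, W) = V*(-¾ + (2 - W)/8 + (⅛)*0) = V*(-¾ + (¼ - W/8) + 0) = V*(-½ - W/8))
-l(64, j) = -(-1)*64*(4 + 0)/8 = -(-1)*64*4/8 = -1*(-32) = 32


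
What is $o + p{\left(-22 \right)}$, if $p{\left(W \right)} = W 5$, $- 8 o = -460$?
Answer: $- \frac{105}{2} \approx -52.5$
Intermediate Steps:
$o = \frac{115}{2}$ ($o = \left(- \frac{1}{8}\right) \left(-460\right) = \frac{115}{2} \approx 57.5$)
$p{\left(W \right)} = 5 W$
$o + p{\left(-22 \right)} = \frac{115}{2} + 5 \left(-22\right) = \frac{115}{2} - 110 = - \frac{105}{2}$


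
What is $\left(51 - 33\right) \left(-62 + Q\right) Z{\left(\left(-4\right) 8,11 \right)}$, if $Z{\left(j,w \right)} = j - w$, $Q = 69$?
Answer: $-5418$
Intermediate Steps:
$\left(51 - 33\right) \left(-62 + Q\right) Z{\left(\left(-4\right) 8,11 \right)} = \left(51 - 33\right) \left(-62 + 69\right) \left(\left(-4\right) 8 - 11\right) = 18 \cdot 7 \left(-32 - 11\right) = 126 \left(-43\right) = -5418$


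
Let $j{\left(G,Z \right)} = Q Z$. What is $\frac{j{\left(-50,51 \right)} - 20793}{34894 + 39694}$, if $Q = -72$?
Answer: $- \frac{24465}{74588} \approx -0.328$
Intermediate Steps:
$j{\left(G,Z \right)} = - 72 Z$
$\frac{j{\left(-50,51 \right)} - 20793}{34894 + 39694} = \frac{\left(-72\right) 51 - 20793}{34894 + 39694} = \frac{-3672 - 20793}{74588} = \left(-24465\right) \frac{1}{74588} = - \frac{24465}{74588}$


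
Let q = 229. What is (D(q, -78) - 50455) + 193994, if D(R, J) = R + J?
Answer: 143690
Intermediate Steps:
D(R, J) = J + R
(D(q, -78) - 50455) + 193994 = ((-78 + 229) - 50455) + 193994 = (151 - 50455) + 193994 = -50304 + 193994 = 143690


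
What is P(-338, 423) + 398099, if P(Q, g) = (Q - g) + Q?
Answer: 397000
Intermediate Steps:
P(Q, g) = -g + 2*Q
P(-338, 423) + 398099 = (-1*423 + 2*(-338)) + 398099 = (-423 - 676) + 398099 = -1099 + 398099 = 397000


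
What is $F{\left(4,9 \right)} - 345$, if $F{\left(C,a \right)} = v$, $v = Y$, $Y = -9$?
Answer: $-354$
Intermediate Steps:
$v = -9$
$F{\left(C,a \right)} = -9$
$F{\left(4,9 \right)} - 345 = -9 - 345 = -354$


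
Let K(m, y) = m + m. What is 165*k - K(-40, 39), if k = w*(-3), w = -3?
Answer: 1565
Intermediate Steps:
K(m, y) = 2*m
k = 9 (k = -3*(-3) = 9)
165*k - K(-40, 39) = 165*9 - 2*(-40) = 1485 - 1*(-80) = 1485 + 80 = 1565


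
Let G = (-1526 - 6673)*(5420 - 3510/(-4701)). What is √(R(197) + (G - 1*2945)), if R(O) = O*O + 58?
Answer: 2*I*√27261317563593/1567 ≈ 6664.0*I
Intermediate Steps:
R(O) = 58 + O² (R(O) = O² + 58 = 58 + O²)
G = -69644847690/1567 (G = -8199*(5420 - 3510*(-1/4701)) = -8199*(5420 + 1170/1567) = -8199*8494310/1567 = -69644847690/1567 ≈ -4.4445e+7)
√(R(197) + (G - 1*2945)) = √((58 + 197²) + (-69644847690/1567 - 1*2945)) = √((58 + 38809) + (-69644847690/1567 - 2945)) = √(38867 - 69649462505/1567) = √(-69588557916/1567) = 2*I*√27261317563593/1567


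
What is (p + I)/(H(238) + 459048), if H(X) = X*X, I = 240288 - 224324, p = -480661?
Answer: -464697/515692 ≈ -0.90111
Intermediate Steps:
I = 15964
H(X) = X²
(p + I)/(H(238) + 459048) = (-480661 + 15964)/(238² + 459048) = -464697/(56644 + 459048) = -464697/515692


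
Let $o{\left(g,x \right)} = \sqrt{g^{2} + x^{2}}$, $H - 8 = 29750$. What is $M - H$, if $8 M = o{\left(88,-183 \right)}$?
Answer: $-29758 + \frac{\sqrt{41233}}{8} \approx -29733.0$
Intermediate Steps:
$H = 29758$ ($H = 8 + 29750 = 29758$)
$M = \frac{\sqrt{41233}}{8}$ ($M = \frac{\sqrt{88^{2} + \left(-183\right)^{2}}}{8} = \frac{\sqrt{7744 + 33489}}{8} = \frac{\sqrt{41233}}{8} \approx 25.382$)
$M - H = \frac{\sqrt{41233}}{8} - 29758 = -29758 + \frac{\sqrt{41233}}{8}$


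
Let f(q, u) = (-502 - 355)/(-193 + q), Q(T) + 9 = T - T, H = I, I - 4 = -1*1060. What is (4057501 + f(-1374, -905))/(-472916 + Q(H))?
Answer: -6358104924/741073475 ≈ -8.5796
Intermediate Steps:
I = -1056 (I = 4 - 1*1060 = 4 - 1060 = -1056)
H = -1056
Q(T) = -9 (Q(T) = -9 + (T - T) = -9 + 0 = -9)
f(q, u) = -857/(-193 + q)
(4057501 + f(-1374, -905))/(-472916 + Q(H)) = (4057501 - 857/(-193 - 1374))/(-472916 - 9) = (4057501 - 857/(-1567))/(-472925) = (4057501 - 857*(-1/1567))*(-1/472925) = (4057501 + 857/1567)*(-1/472925) = (6358104924/1567)*(-1/472925) = -6358104924/741073475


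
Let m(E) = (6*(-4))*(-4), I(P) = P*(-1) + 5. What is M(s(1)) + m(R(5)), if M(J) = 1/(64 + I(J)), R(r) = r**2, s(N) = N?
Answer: 6529/68 ≈ 96.015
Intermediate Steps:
I(P) = 5 - P (I(P) = -P + 5 = 5 - P)
M(J) = 1/(69 - J) (M(J) = 1/(64 + (5 - J)) = 1/(69 - J))
m(E) = 96 (m(E) = -24*(-4) = 96)
M(s(1)) + m(R(5)) = -1/(-69 + 1) + 96 = -1/(-68) + 96 = -1*(-1/68) + 96 = 1/68 + 96 = 6529/68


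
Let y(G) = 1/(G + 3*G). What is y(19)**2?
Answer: 1/5776 ≈ 0.00017313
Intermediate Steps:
y(G) = 1/(4*G)
y(19)**2 = ((1/4)/19)**2 = ((1/4)*(1/19))**2 = (1/76)**2 = 1/5776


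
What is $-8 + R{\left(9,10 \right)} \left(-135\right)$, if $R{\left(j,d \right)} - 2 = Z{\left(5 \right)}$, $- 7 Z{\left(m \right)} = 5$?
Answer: $- \frac{1271}{7} \approx -181.57$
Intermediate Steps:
$Z{\left(m \right)} = - \frac{5}{7}$ ($Z{\left(m \right)} = \left(- \frac{1}{7}\right) 5 = - \frac{5}{7}$)
$R{\left(j,d \right)} = \frac{9}{7}$ ($R{\left(j,d \right)} = 2 - \frac{5}{7} = \frac{9}{7}$)
$-8 + R{\left(9,10 \right)} \left(-135\right) = -8 + \frac{9}{7} \left(-135\right) = -8 - \frac{1215}{7} = - \frac{1271}{7}$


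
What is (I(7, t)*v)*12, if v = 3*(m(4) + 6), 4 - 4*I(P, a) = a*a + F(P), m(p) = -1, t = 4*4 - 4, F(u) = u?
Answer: -6615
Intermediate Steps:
t = 12 (t = 16 - 4 = 12)
I(P, a) = 1 - P/4 - a**2/4 (I(P, a) = 1 - (a*a + P)/4 = 1 - (a**2 + P)/4 = 1 - (P + a**2)/4 = 1 + (-P/4 - a**2/4) = 1 - P/4 - a**2/4)
v = 15 (v = 3*(-1 + 6) = 3*5 = 15)
(I(7, t)*v)*12 = ((1 - 1/4*7 - 1/4*12**2)*15)*12 = ((1 - 7/4 - 1/4*144)*15)*12 = ((1 - 7/4 - 36)*15)*12 = -147/4*15*12 = -2205/4*12 = -6615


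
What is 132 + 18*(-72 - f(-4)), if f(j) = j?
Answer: -1092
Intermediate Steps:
132 + 18*(-72 - f(-4)) = 132 + 18*(-72 - 1*(-4)) = 132 + 18*(-72 + 4) = 132 + 18*(-68) = 132 - 1224 = -1092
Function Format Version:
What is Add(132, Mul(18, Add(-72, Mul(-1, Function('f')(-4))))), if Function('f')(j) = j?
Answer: -1092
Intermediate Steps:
Add(132, Mul(18, Add(-72, Mul(-1, Function('f')(-4))))) = Add(132, Mul(18, Add(-72, Mul(-1, -4)))) = Add(132, Mul(18, Add(-72, 4))) = Add(132, Mul(18, -68)) = Add(132, -1224) = -1092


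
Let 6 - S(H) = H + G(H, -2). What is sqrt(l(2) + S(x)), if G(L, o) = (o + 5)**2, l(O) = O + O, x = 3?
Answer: I*sqrt(2) ≈ 1.4142*I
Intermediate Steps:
l(O) = 2*O
G(L, o) = (5 + o)**2
S(H) = -3 - H (S(H) = 6 - (H + (5 - 2)**2) = 6 - (H + 3**2) = 6 - (H + 9) = 6 - (9 + H) = 6 + (-9 - H) = -3 - H)
sqrt(l(2) + S(x)) = sqrt(2*2 + (-3 - 1*3)) = sqrt(4 + (-3 - 3)) = sqrt(4 - 6) = sqrt(-2) = I*sqrt(2)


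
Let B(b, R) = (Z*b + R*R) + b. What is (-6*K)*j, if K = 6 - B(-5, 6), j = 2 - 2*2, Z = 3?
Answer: -120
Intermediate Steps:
B(b, R) = R**2 + 4*b (B(b, R) = (3*b + R*R) + b = (3*b + R**2) + b = (R**2 + 3*b) + b = R**2 + 4*b)
j = -2 (j = 2 - 4 = -2)
K = -10 (K = 6 - (6**2 + 4*(-5)) = 6 - (36 - 20) = 6 - 1*16 = 6 - 16 = -10)
(-6*K)*j = -6*(-10)*(-2) = 60*(-2) = -120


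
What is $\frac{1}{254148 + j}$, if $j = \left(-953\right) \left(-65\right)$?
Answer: $\frac{1}{316093} \approx 3.1636 \cdot 10^{-6}$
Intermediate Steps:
$j = 61945$
$\frac{1}{254148 + j} = \frac{1}{254148 + 61945} = \frac{1}{316093}$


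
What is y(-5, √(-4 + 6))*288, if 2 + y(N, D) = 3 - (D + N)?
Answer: 1728 - 288*√2 ≈ 1320.7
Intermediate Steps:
y(N, D) = 1 - D - N (y(N, D) = -2 + (3 - (D + N)) = -2 + (3 + (-D - N)) = -2 + (3 - D - N) = 1 - D - N)
y(-5, √(-4 + 6))*288 = (1 - √(-4 + 6) - 1*(-5))*288 = (1 - √2 + 5)*288 = (6 - √2)*288 = 1728 - 288*√2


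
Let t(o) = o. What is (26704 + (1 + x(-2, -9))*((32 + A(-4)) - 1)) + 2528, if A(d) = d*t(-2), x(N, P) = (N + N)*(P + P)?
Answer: 32079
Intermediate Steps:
x(N, P) = 4*N*P (x(N, P) = (2*N)*(2*P) = 4*N*P)
A(d) = -2*d (A(d) = d*(-2) = -2*d)
(26704 + (1 + x(-2, -9))*((32 + A(-4)) - 1)) + 2528 = (26704 + (1 + 4*(-2)*(-9))*((32 - 2*(-4)) - 1)) + 2528 = (26704 + (1 + 72)*((32 + 8) - 1)) + 2528 = (26704 + 73*(40 - 1)) + 2528 = (26704 + 73*39) + 2528 = (26704 + 2847) + 2528 = 29551 + 2528 = 32079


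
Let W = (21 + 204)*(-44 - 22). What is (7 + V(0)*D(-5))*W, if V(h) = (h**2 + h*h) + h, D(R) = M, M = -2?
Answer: -103950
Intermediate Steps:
D(R) = -2
W = -14850 (W = 225*(-66) = -14850)
V(h) = h + 2*h**2 (V(h) = (h**2 + h**2) + h = 2*h**2 + h = h + 2*h**2)
(7 + V(0)*D(-5))*W = (7 + (0*(1 + 2*0))*(-2))*(-14850) = (7 + (0*(1 + 0))*(-2))*(-14850) = (7 + (0*1)*(-2))*(-14850) = (7 + 0*(-2))*(-14850) = (7 + 0)*(-14850) = 7*(-14850) = -103950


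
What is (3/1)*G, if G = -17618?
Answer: -52854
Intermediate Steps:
(3/1)*G = (3/1)*(-17618) = (3*1)*(-17618) = 3*(-17618) = -52854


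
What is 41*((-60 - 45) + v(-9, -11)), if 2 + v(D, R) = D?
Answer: -4756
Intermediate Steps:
v(D, R) = -2 + D
41*((-60 - 45) + v(-9, -11)) = 41*((-60 - 45) + (-2 - 9)) = 41*(-105 - 11) = 41*(-116) = -4756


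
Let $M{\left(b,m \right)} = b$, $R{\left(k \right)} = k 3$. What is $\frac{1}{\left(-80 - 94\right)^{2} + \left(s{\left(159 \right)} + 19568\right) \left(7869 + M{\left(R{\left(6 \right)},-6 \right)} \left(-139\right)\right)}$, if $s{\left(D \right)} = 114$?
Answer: $\frac{1}{105663570} \approx 9.464 \cdot 10^{-9}$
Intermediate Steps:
$R{\left(k \right)} = 3 k$
$\frac{1}{\left(-80 - 94\right)^{2} + \left(s{\left(159 \right)} + 19568\right) \left(7869 + M{\left(R{\left(6 \right)},-6 \right)} \left(-139\right)\right)} = \frac{1}{\left(-80 - 94\right)^{2} + \left(114 + 19568\right) \left(7869 + 3 \cdot 6 \left(-139\right)\right)} = \frac{1}{\left(-174\right)^{2} + 19682 \left(7869 + 18 \left(-139\right)\right)} = \frac{1}{30276 + 19682 \left(7869 - 2502\right)} = \frac{1}{30276 + 19682 \cdot 5367} = \frac{1}{30276 + 105633294} = \frac{1}{105663570}$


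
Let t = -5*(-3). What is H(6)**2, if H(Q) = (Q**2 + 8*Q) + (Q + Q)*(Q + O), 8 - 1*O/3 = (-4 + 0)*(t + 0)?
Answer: 6780816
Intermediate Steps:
t = 15
O = 204 (O = 24 - 3*(-4 + 0)*(15 + 0) = 24 - (-12)*15 = 24 - 3*(-60) = 24 + 180 = 204)
H(Q) = Q**2 + 8*Q + 2*Q*(204 + Q) (H(Q) = (Q**2 + 8*Q) + (Q + Q)*(Q + 204) = (Q**2 + 8*Q) + (2*Q)*(204 + Q) = (Q**2 + 8*Q) + 2*Q*(204 + Q) = Q**2 + 8*Q + 2*Q*(204 + Q))
H(6)**2 = (6*(416 + 3*6))**2 = (6*(416 + 18))**2 = (6*434)**2 = 2604**2 = 6780816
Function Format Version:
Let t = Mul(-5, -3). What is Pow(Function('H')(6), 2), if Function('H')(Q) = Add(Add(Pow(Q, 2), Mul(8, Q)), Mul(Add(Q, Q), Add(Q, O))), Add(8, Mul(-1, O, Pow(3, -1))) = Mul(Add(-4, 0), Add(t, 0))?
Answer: 6780816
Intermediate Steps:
t = 15
O = 204 (O = Add(24, Mul(-3, Mul(Add(-4, 0), Add(15, 0)))) = Add(24, Mul(-3, Mul(-4, 15))) = Add(24, Mul(-3, -60)) = Add(24, 180) = 204)
Function('H')(Q) = Add(Pow(Q, 2), Mul(8, Q), Mul(2, Q, Add(204, Q))) (Function('H')(Q) = Add(Add(Pow(Q, 2), Mul(8, Q)), Mul(Add(Q, Q), Add(Q, 204))) = Add(Add(Pow(Q, 2), Mul(8, Q)), Mul(Mul(2, Q), Add(204, Q))) = Add(Add(Pow(Q, 2), Mul(8, Q)), Mul(2, Q, Add(204, Q))) = Add(Pow(Q, 2), Mul(8, Q), Mul(2, Q, Add(204, Q))))
Pow(Function('H')(6), 2) = Pow(Mul(6, Add(416, Mul(3, 6))), 2) = Pow(Mul(6, Add(416, 18)), 2) = Pow(Mul(6, 434), 2) = Pow(2604, 2) = 6780816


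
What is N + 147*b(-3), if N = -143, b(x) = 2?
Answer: 151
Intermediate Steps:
N + 147*b(-3) = -143 + 147*2 = -143 + 294 = 151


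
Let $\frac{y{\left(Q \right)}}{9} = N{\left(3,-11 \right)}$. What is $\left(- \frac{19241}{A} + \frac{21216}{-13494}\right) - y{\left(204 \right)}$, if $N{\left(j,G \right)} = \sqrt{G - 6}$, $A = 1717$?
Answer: $- \frac{3795717}{297041} - 9 i \sqrt{17} \approx -12.778 - 37.108 i$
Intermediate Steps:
$N{\left(j,G \right)} = \sqrt{-6 + G}$
$y{\left(Q \right)} = 9 i \sqrt{17}$ ($y{\left(Q \right)} = 9 \sqrt{-6 - 11} = 9 \sqrt{-17} = 9 i \sqrt{17}$)
$\left(- \frac{19241}{A} + \frac{21216}{-13494}\right) - y{\left(204 \right)} = \left(- \frac{19241}{1717} + \frac{21216}{-13494}\right) - 9 i \sqrt{17} = \left(\left(-19241\right) \frac{1}{1717} + 21216 \left(- \frac{1}{13494}\right)\right) - 9 i \sqrt{17} = \left(- \frac{19241}{1717} - \frac{272}{173}\right) - 9 i \sqrt{17} = - \frac{3795717}{297041} - 9 i \sqrt{17}$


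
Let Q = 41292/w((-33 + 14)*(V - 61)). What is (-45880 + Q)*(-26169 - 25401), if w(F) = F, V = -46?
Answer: 4808012814360/2033 ≈ 2.3650e+9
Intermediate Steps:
Q = 41292/2033 (Q = 41292/(((-33 + 14)*(-46 - 61))) = 41292/((-19*(-107))) = 41292/2033 ≈ 20.311)
(-45880 + Q)*(-26169 - 25401) = (-45880 + 41292/2033)*(-26169 - 25401) = -93232748/2033*(-51570) = 4808012814360/2033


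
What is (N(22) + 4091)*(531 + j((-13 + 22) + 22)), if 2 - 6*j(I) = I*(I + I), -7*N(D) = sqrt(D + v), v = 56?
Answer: 863201 - 211*sqrt(78)/7 ≈ 8.6294e+5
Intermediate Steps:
N(D) = -sqrt(56 + D)/7 (N(D) = -sqrt(D + 56)/7 = -sqrt(56 + D)/7)
j(I) = 1/3 - I**2/3 (j(I) = 1/3 - I*(I + I)/6 = 1/3 - I*2*I/6 = 1/3 - I**2/3)
(N(22) + 4091)*(531 + j((-13 + 22) + 22)) = (-sqrt(56 + 22)/7 + 4091)*(531 + (1/3 - ((-13 + 22) + 22)**2/3)) = (-sqrt(78)/7 + 4091)*(531 + (1/3 - (9 + 22)**2/3)) = (4091 - sqrt(78)/7)*(531 + (1/3 - 1/3*31**2)) = (4091 - sqrt(78)/7)*(531 + (1/3 - 1/3*961)) = (4091 - sqrt(78)/7)*(531 + (1/3 - 961/3)) = (4091 - sqrt(78)/7)*(531 - 320) = (4091 - sqrt(78)/7)*211 = 863201 - 211*sqrt(78)/7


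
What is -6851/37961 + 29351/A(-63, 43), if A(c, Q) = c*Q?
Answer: -9518930/864171 ≈ -11.015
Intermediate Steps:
A(c, Q) = Q*c
-6851/37961 + 29351/A(-63, 43) = -6851/37961 + 29351/((43*(-63))) = -6851*1/37961 + 29351/(-2709) = -403/2233 + 29351*(-1/2709) = -403/2233 - 4193/387 = -9518930/864171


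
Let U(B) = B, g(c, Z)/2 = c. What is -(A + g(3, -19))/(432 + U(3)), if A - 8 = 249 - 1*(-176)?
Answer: -439/435 ≈ -1.0092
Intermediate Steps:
A = 433 (A = 8 + (249 - 1*(-176)) = 8 + (249 + 176) = 8 + 425 = 433)
g(c, Z) = 2*c
-(A + g(3, -19))/(432 + U(3)) = -(433 + 2*3)/(432 + 3) = -(433 + 6)/435 = -439/435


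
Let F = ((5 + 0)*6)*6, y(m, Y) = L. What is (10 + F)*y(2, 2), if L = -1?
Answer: -190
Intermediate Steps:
y(m, Y) = -1
F = 180 (F = (5*6)*6 = 30*6 = 180)
(10 + F)*y(2, 2) = (10 + 180)*(-1) = 190*(-1) = -190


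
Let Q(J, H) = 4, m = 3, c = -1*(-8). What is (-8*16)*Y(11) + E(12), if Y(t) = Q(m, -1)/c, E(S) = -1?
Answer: -65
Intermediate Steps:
c = 8
Y(t) = ½ (Y(t) = 4/8 = 4*(⅛) = ½)
(-8*16)*Y(11) + E(12) = -8*16*(½) - 1 = -128*½ - 1 = -64 - 1 = -65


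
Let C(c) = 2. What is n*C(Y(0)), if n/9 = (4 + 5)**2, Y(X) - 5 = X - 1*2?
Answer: 1458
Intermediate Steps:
Y(X) = 3 + X (Y(X) = 5 + (X - 1*2) = 5 + (X - 2) = 5 + (-2 + X) = 3 + X)
n = 729 (n = 9*(4 + 5)**2 = 9*9**2 = 9*81 = 729)
n*C(Y(0)) = 729*2 = 1458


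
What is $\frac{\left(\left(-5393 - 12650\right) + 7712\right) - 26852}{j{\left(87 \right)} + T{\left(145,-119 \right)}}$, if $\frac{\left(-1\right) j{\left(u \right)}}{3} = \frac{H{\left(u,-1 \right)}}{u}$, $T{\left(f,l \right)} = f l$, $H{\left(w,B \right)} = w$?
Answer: $\frac{37183}{17258} \approx 2.1545$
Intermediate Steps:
$j{\left(u \right)} = -3$ ($j{\left(u \right)} = - 3 \frac{u}{u} = \left(-3\right) 1 = -3$)
$\frac{\left(\left(-5393 - 12650\right) + 7712\right) - 26852}{j{\left(87 \right)} + T{\left(145,-119 \right)}} = \frac{\left(\left(-5393 - 12650\right) + 7712\right) - 26852}{-3 + 145 \left(-119\right)} = \frac{\left(-18043 + 7712\right) - 26852}{-3 - 17255} = \frac{-10331 - 26852}{-17258} = \left(-37183\right) \left(- \frac{1}{17258}\right) = \frac{37183}{17258}$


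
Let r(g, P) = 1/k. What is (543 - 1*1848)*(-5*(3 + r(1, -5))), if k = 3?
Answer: 21750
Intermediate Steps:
r(g, P) = ⅓ (r(g, P) = 1/3 = ⅓)
(543 - 1*1848)*(-5*(3 + r(1, -5))) = (543 - 1*1848)*(-5*(3 + ⅓)) = (543 - 1848)*(-5*10/3) = -1305*(-50/3) = 21750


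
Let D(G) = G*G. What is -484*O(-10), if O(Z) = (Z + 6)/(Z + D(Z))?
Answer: 968/45 ≈ 21.511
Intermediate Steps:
D(G) = G²
O(Z) = (6 + Z)/(Z + Z²) (O(Z) = (Z + 6)/(Z + Z²) = (6 + Z)/(Z + Z²))
-484*O(-10) = -484*(6 - 10)/((-10)*(1 - 10)) = -(-242)*(-4)/(5*(-9)) = -(-242)*(-1)*(-4)/(5*9) = -484*(-2/45) = 968/45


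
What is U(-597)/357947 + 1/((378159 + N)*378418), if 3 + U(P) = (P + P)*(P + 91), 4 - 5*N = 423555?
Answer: 335449242434896447/198743464045516424 ≈ 1.6879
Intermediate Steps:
N = -423551/5 (N = 4/5 - 1/5*423555 = 4/5 - 84711 = -423551/5 ≈ -84710.)
U(P) = -3 + 2*P*(91 + P) (U(P) = -3 + (P + P)*(P + 91) = -3 + (2*P)*(91 + P) = -3 + 2*P*(91 + P))
U(-597)/357947 + 1/((378159 + N)*378418) = (-3 + 2*(-597)**2 + 182*(-597))/357947 + 1/((378159 - 423551/5)*378418) = (-3 + 2*356409 - 108654)*(1/357947) + (1/378418)/(1467244/5) = (-3 + 712818 - 108654)*(1/357947) + (5/1467244)*(1/378418) = 604161*(1/357947) + 5/555231539992 = 604161/357947 + 5/555231539992 = 335449242434896447/198743464045516424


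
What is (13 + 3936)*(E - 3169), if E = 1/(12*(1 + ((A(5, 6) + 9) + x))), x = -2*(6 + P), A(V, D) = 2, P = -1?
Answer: -300341195/24 ≈ -1.2514e+7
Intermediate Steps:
x = -10 (x = -2*(6 - 1) = -2*5 = -10)
E = 1/24 (E = 1/(12*(1 + ((2 + 9) - 10))) = 1/(12*(1 + (11 - 10))) = 1/(12*(1 + 1)) = 1/(12*2) = 1/24 ≈ 0.041667)
(13 + 3936)*(E - 3169) = (13 + 3936)*(1/24 - 3169) = 3949*(-76055/24) = -300341195/24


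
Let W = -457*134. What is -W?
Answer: 61238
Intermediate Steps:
W = -61238
-W = -1*(-61238) = 61238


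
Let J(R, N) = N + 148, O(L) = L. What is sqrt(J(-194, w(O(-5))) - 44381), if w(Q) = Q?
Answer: I*sqrt(44238) ≈ 210.33*I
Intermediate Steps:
J(R, N) = 148 + N
sqrt(J(-194, w(O(-5))) - 44381) = sqrt((148 - 5) - 44381) = sqrt(143 - 44381) = sqrt(-44238) = I*sqrt(44238)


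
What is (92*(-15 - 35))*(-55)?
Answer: 253000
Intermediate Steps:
(92*(-15 - 35))*(-55) = (92*(-50))*(-55) = -4600*(-55) = 253000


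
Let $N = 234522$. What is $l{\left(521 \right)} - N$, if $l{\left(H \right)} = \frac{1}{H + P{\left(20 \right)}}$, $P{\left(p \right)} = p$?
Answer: $- \frac{126876401}{541} \approx -2.3452 \cdot 10^{5}$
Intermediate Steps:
$l{\left(H \right)} = \frac{1}{20 + H}$ ($l{\left(H \right)} = \frac{1}{H + 20} = \frac{1}{20 + H}$)
$l{\left(521 \right)} - N = \frac{1}{20 + 521} - 234522 = \frac{1}{541} - 234522 = - \frac{126876401}{541}$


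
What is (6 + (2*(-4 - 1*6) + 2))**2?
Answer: 144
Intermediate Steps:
(6 + (2*(-4 - 1*6) + 2))**2 = (6 + (2*(-4 - 6) + 2))**2 = (6 + (2*(-10) + 2))**2 = (6 + (-20 + 2))**2 = (6 - 18)**2 = (-12)**2 = 144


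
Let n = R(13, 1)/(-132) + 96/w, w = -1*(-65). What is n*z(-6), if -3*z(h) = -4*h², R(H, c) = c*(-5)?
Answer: 51988/715 ≈ 72.710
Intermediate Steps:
w = 65
R(H, c) = -5*c
z(h) = 4*h²/3 (z(h) = -(-4)*h²/3 = 4*h²/3)
n = 12997/8580 (n = -5*1/(-132) + 96/65 = -5*(-1/132) + 96*(1/65) = 5/132 + 96/65 = 12997/8580 ≈ 1.5148)
n*z(-6) = 12997*((4/3)*(-6)²)/8580 = 12997*((4/3)*36)/8580 = (12997/8580)*48 = 51988/715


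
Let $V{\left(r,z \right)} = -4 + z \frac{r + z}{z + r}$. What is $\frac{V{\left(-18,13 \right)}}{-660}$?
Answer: $- \frac{3}{220} \approx -0.013636$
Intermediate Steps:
$V{\left(r,z \right)} = -4 + z$ ($V{\left(r,z \right)} = -4 + z \frac{r + z}{r + z} = -4 + z 1 = -4 + z$)
$\frac{V{\left(-18,13 \right)}}{-660} = \frac{-4 + 13}{-660} = 9 \left(- \frac{1}{660}\right) = - \frac{3}{220}$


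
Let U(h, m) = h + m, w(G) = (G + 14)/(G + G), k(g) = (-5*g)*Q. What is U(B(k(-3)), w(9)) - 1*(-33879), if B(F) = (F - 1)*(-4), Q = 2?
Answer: 607757/18 ≈ 33764.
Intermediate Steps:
k(g) = -10*g (k(g) = -5*g*2 = -10*g)
B(F) = 4 - 4*F (B(F) = (-1 + F)*(-4) = 4 - 4*F)
w(G) = (14 + G)/(2*G) (w(G) = (14 + G)/((2*G)) = (14 + G)*(1/(2*G)) = (14 + G)/(2*G))
U(B(k(-3)), w(9)) - 1*(-33879) = ((4 - (-40)*(-3)) + (1/2)*(14 + 9)/9) - 1*(-33879) = ((4 - 4*30) + (1/2)*(1/9)*23) + 33879 = ((4 - 120) + 23/18) + 33879 = (-116 + 23/18) + 33879 = -2065/18 + 33879 = 607757/18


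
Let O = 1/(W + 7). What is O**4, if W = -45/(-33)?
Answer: 14641/71639296 ≈ 0.00020437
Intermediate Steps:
W = 15/11 (W = -45*(-1/33) = 15/11 ≈ 1.3636)
O = 11/92 (O = 1/(15/11 + 7) = 1/(92/11) = 11/92 ≈ 0.11957)
O**4 = (11/92)**4 = 14641/71639296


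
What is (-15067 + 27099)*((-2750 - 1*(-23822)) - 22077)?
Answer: -12092160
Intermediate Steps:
(-15067 + 27099)*((-2750 - 1*(-23822)) - 22077) = 12032*((-2750 + 23822) - 22077) = 12032*(21072 - 22077) = 12032*(-1005) = -12092160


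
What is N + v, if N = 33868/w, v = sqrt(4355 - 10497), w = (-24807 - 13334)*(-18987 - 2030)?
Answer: 33868/801609397 + I*sqrt(6142) ≈ 4.225e-5 + 78.371*I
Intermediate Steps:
w = 801609397 (w = -38141*(-21017) = 801609397)
v = I*sqrt(6142) (v = sqrt(-6142) = I*sqrt(6142) ≈ 78.371*I)
N = 33868/801609397 ≈ 4.2250e-5
N + v = 33868/801609397 + I*sqrt(6142)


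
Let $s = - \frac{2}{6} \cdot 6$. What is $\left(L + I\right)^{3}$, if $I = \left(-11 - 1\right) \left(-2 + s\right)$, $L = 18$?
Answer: $287496$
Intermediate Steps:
$s = -2$ ($s = \left(-2\right) \frac{1}{6} \cdot 6 = \left(- \frac{1}{3}\right) 6 = -2$)
$I = 48$ ($I = \left(-11 - 1\right) \left(-2 - 2\right) = \left(-12\right) \left(-4\right) = 48$)
$\left(L + I\right)^{3} = \left(18 + 48\right)^{3} = 66^{3} = 287496$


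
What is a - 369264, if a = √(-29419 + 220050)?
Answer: -369264 + √190631 ≈ -3.6883e+5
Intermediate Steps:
a = √190631 ≈ 436.61
a - 369264 = √190631 - 369264 = -369264 + √190631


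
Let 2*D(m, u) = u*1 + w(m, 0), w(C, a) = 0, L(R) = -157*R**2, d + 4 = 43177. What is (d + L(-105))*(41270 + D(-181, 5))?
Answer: -69657744420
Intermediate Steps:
d = 43173 (d = -4 + 43177 = 43173)
D(m, u) = u/2 (D(m, u) = (u*1 + 0)/2 = (u + 0)/2 = u/2)
(d + L(-105))*(41270 + D(-181, 5)) = (43173 - 157*(-105)**2)*(41270 + (1/2)*5) = (43173 - 157*11025)*(41270 + 5/2) = (43173 - 1730925)*(82545/2) = -1687752*82545/2 = -69657744420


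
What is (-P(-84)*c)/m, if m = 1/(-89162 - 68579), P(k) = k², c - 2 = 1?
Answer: 3339061488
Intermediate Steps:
c = 3 (c = 2 + 1 = 3)
m = -1/157741 (m = 1/(-157741) = -1/157741 ≈ -6.3395e-6)
(-P(-84)*c)/m = (-(-84)²*3)/(-1/157741) = -7056*3*(-157741) = -1*21168*(-157741) = -21168*(-157741) = 3339061488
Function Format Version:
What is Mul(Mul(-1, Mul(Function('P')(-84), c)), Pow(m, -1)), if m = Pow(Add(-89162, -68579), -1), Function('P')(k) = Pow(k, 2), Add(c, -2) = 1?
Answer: 3339061488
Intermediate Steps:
c = 3 (c = Add(2, 1) = 3)
m = Rational(-1, 157741) (m = Pow(-157741, -1) = Rational(-1, 157741) ≈ -6.3395e-6)
Mul(Mul(-1, Mul(Function('P')(-84), c)), Pow(m, -1)) = Mul(Mul(-1, Mul(Pow(-84, 2), 3)), Pow(Rational(-1, 157741), -1)) = Mul(Mul(-1, Mul(7056, 3)), -157741) = Mul(Mul(-1, 21168), -157741) = Mul(-21168, -157741) = 3339061488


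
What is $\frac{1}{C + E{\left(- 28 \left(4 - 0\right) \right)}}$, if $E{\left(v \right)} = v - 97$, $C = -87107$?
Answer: $- \frac{1}{87316} \approx -1.1453 \cdot 10^{-5}$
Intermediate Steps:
$E{\left(v \right)} = -97 + v$
$\frac{1}{C + E{\left(- 28 \left(4 - 0\right) \right)}} = \frac{1}{-87107 - \left(97 + 28 \left(4 - 0\right)\right)} = \frac{1}{-87107 - \left(97 + 28 \left(4 + 0\right)\right)} = \frac{1}{-87107 - 209} = \frac{1}{-87316} = - \frac{1}{87316}$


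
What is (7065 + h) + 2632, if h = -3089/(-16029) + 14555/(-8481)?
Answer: 439340658389/45313983 ≈ 9695.5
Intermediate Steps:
h = -69034762/45313983 (h = -3089*(-1/16029) + 14555*(-1/8481) = 3089/16029 - 14555/8481 = -69034762/45313983 ≈ -1.5235)
(7065 + h) + 2632 = (7065 - 69034762/45313983) + 2632 = 320074255133/45313983 + 2632 = 439340658389/45313983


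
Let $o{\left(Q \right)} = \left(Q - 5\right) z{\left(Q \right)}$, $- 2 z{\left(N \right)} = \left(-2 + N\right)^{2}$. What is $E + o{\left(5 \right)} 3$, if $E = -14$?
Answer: $-14$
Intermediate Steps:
$z{\left(N \right)} = - \frac{\left(-2 + N\right)^{2}}{2}$
$o{\left(Q \right)} = - \frac{\left(-2 + Q\right)^{2} \left(-5 + Q\right)}{2}$ ($o{\left(Q \right)} = \left(Q - 5\right) \left(- \frac{\left(-2 + Q\right)^{2}}{2}\right) = \left(-5 + Q\right) \left(- \frac{\left(-2 + Q\right)^{2}}{2}\right) = - \frac{\left(-2 + Q\right)^{2} \left(-5 + Q\right)}{2}$)
$E + o{\left(5 \right)} 3 = -14 + \frac{\left(-2 + 5\right)^{2} \left(5 - 5\right)}{2} \cdot 3 = -14 + \frac{3^{2} \left(5 - 5\right)}{2} \cdot 3 = -14 + \frac{1}{2} \cdot 9 \cdot 0 \cdot 3 = -14 + 0 \cdot 3 = -14 + 0 = -14$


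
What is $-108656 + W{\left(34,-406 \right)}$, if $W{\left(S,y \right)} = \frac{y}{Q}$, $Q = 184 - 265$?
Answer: $- \frac{8800730}{81} \approx -1.0865 \cdot 10^{5}$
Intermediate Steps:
$Q = -81$ ($Q = 184 - 265 = -81$)
$W{\left(S,y \right)} = - \frac{y}{81}$ ($W{\left(S,y \right)} = \frac{y}{-81} = y \left(- \frac{1}{81}\right) = - \frac{y}{81}$)
$-108656 + W{\left(34,-406 \right)} = -108656 - - \frac{406}{81} = -108656 + \frac{406}{81} = - \frac{8800730}{81}$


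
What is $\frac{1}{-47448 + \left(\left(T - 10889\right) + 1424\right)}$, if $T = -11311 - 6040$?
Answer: $- \frac{1}{74264} \approx -1.3465 \cdot 10^{-5}$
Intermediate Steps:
$T = -17351$ ($T = -11311 - 6040 = -17351$)
$\frac{1}{-47448 + \left(\left(T - 10889\right) + 1424\right)} = \frac{1}{-47448 + \left(\left(-17351 - 10889\right) + 1424\right)} = \frac{1}{-47448 + \left(-28240 + 1424\right)} = \frac{1}{-47448 - 26816} = \frac{1}{-74264} = - \frac{1}{74264}$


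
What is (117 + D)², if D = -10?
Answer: 11449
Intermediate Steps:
(117 + D)² = (117 - 10)² = 107² = 11449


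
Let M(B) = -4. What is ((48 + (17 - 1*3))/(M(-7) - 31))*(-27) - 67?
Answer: -671/35 ≈ -19.171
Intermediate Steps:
((48 + (17 - 1*3))/(M(-7) - 31))*(-27) - 67 = ((48 + (17 - 1*3))/(-4 - 31))*(-27) - 67 = ((48 + (17 - 3))/(-35))*(-27) - 67 = ((48 + 14)*(-1/35))*(-27) - 67 = (62*(-1/35))*(-27) - 67 = -62/35*(-27) - 67 = 1674/35 - 67 = -671/35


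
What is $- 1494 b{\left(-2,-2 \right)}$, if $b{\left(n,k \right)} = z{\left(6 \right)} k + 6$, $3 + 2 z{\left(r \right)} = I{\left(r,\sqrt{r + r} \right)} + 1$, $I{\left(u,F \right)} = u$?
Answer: $-2988$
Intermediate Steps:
$z{\left(r \right)} = -1 + \frac{r}{2}$ ($z{\left(r \right)} = - \frac{3}{2} + \frac{r + 1}{2} = - \frac{3}{2} + \frac{1 + r}{2} = - \frac{3}{2} + \left(\frac{1}{2} + \frac{r}{2}\right) = -1 + \frac{r}{2}$)
$b{\left(n,k \right)} = 6 + 2 k$ ($b{\left(n,k \right)} = \left(-1 + \frac{1}{2} \cdot 6\right) k + 6 = \left(-1 + 3\right) k + 6 = 2 k + 6 = 6 + 2 k$)
$- 1494 b{\left(-2,-2 \right)} = - 1494 \left(6 + 2 \left(-2\right)\right) = - 1494 \left(6 - 4\right) = \left(-1494\right) 2 = -2988$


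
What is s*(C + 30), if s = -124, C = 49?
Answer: -9796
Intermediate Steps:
s*(C + 30) = -124*(49 + 30) = -124*79 = -9796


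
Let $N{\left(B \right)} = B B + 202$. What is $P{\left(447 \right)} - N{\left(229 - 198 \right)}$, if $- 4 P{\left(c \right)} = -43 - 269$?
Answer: $-1085$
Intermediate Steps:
$N{\left(B \right)} = 202 + B^{2}$ ($N{\left(B \right)} = B^{2} + 202 = 202 + B^{2}$)
$P{\left(c \right)} = 78$ ($P{\left(c \right)} = - \frac{-43 - 269}{4} = \left(- \frac{1}{4}\right) \left(-312\right) = 78$)
$P{\left(447 \right)} - N{\left(229 - 198 \right)} = 78 - \left(202 + \left(229 - 198\right)^{2}\right) = 78 - \left(202 + 31^{2}\right) = 78 - \left(202 + 961\right) = 78 - 1163 = -1085$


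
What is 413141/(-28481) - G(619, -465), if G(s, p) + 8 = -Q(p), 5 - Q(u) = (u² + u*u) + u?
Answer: -12303407673/28481 ≈ -4.3199e+5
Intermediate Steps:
Q(u) = 5 - u - 2*u² (Q(u) = 5 - ((u² + u*u) + u) = 5 - ((u² + u²) + u) = 5 - (2*u² + u) = 5 - (u + 2*u²) = 5 + (-u - 2*u²) = 5 - u - 2*u²)
G(s, p) = -13 + p + 2*p² (G(s, p) = -8 - (5 - p - 2*p²) = -8 + (-5 + p + 2*p²) = -13 + p + 2*p²)
413141/(-28481) - G(619, -465) = 413141/(-28481) - (-13 - 465 + 2*(-465)²) = 413141*(-1/28481) - (-13 - 465 + 2*216225) = -413141/28481 - (-13 - 465 + 432450) = -413141/28481 - 1*431972 = -413141/28481 - 431972 = -12303407673/28481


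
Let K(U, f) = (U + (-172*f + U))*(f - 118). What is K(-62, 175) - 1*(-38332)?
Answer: -1684436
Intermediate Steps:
K(U, f) = (-118 + f)*(-172*f + 2*U) (K(U, f) = (U + (U - 172*f))*(-118 + f) = (-172*f + 2*U)*(-118 + f) = (-118 + f)*(-172*f + 2*U))
K(-62, 175) - 1*(-38332) = (-236*(-62) - 172*175² + 20296*175 + 2*(-62)*175) - 1*(-38332) = (14632 - 172*30625 + 3551800 - 21700) + 38332 = (14632 - 5267500 + 3551800 - 21700) + 38332 = -1722768 + 38332 = -1684436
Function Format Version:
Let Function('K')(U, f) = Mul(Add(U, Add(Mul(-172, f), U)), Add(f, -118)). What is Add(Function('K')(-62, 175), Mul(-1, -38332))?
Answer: -1684436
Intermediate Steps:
Function('K')(U, f) = Mul(Add(-118, f), Add(Mul(-172, f), Mul(2, U))) (Function('K')(U, f) = Mul(Add(U, Add(U, Mul(-172, f))), Add(-118, f)) = Mul(Add(Mul(-172, f), Mul(2, U)), Add(-118, f)) = Mul(Add(-118, f), Add(Mul(-172, f), Mul(2, U))))
Add(Function('K')(-62, 175), Mul(-1, -38332)) = Add(Add(Mul(-236, -62), Mul(-172, Pow(175, 2)), Mul(20296, 175), Mul(2, -62, 175)), Mul(-1, -38332)) = Add(Add(14632, Mul(-172, 30625), 3551800, -21700), 38332) = Add(Add(14632, -5267500, 3551800, -21700), 38332) = Add(-1722768, 38332) = -1684436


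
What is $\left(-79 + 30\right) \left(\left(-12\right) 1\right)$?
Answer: $588$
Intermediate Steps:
$\left(-79 + 30\right) \left(\left(-12\right) 1\right) = \left(-49\right) \left(-12\right) = 588$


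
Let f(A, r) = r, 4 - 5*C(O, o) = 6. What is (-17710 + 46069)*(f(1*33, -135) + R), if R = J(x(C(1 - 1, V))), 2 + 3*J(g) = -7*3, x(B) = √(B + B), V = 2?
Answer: -4045884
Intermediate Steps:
C(O, o) = -⅖ (C(O, o) = ⅘ - ⅕*6 = ⅘ - 6/5 = -⅖)
x(B) = √2*√B (x(B) = √(2*B) = √2*√B)
J(g) = -23/3 (J(g) = -⅔ + (-7*3)/3 = -⅔ + (⅓)*(-21) = -⅔ - 7 = -23/3)
R = -23/3 ≈ -7.6667
(-17710 + 46069)*(f(1*33, -135) + R) = (-17710 + 46069)*(-135 - 23/3) = 28359*(-428/3) = -4045884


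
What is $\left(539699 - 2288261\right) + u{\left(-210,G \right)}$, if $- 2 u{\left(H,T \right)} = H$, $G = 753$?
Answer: $-1748457$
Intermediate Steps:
$u{\left(H,T \right)} = - \frac{H}{2}$
$\left(539699 - 2288261\right) + u{\left(-210,G \right)} = \left(539699 - 2288261\right) - -105 = -1748562 + 105 = -1748457$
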